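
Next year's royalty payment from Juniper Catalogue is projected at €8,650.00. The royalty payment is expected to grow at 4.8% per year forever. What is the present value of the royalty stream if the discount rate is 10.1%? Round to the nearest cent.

Growing perpetuity: P = D₁ / (r − g) = €8,650.0000 / (0.101 − 0.048) = €163,207.55

€163207.55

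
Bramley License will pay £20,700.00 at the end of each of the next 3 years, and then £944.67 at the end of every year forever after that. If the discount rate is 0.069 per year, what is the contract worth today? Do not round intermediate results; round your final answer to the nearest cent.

£65629.97

PV of 3-year annuity: £20,700.00 × [1 − (1+0.069)^−3] / 0.069 = 54422.74586
Perpetuity value at year 3: £944.67 / 0.069 = 13690.86957
PV of perpetuity: 13690.86957 / (1+0.069)^3 = 11207.22052
Total PV = 54422.74586 + 11207.22052 = 65629.96638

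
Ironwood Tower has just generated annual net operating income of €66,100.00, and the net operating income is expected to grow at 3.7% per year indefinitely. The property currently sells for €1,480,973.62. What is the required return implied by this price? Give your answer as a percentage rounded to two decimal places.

D₁ = €66,100.00 × 1.037 = €68,545.7000
P = D₁/(r − g) ⇒ r = D₁/P + g = €68,545.7000/€1,480,973.62 + 0.037 = 0.046284 + 0.037 = 0.083284

8.33%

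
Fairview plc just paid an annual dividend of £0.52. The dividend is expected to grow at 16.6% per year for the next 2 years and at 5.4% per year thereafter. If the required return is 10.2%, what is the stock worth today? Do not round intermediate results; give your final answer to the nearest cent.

D_1 = 0.60632
D_2 = 0.70697
Terminal value at year 2: TV = D_2×(1+g_2)/(r−g_2) = 0.74515/0.048 = 15.52386
P_0 = D_1/(1+r)^1 + D_2/(1+r)^2 + TV/(1+r)^2
    = 0.55020 + 0.58215 + 12.78311 = 13.91547

£13.92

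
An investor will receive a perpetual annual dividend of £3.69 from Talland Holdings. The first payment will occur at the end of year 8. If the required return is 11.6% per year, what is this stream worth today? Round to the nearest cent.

£14.75

Value at end of year 7: C / r = £3.69 / 0.116 = £31.8103
Discount to today: PV = £31.8103 / (1 + 0.116)^7 = £31.8103 / 2.156003 = £14.75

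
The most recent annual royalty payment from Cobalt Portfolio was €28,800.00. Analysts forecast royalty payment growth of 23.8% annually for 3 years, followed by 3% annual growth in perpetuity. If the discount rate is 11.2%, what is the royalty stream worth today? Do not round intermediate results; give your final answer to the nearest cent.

D_1 = 35654.40000
D_2 = 44140.14720
D_3 = 54645.50223
Terminal value at year 3: TV = D_3×(1+g_2)/(r−g_2) = 56284.86730/0.082 = 686400.82074
P_0 = D_1/(1+r)^1 + D_2/(1+r)^2 + D_3/(1+r)^3 + TV/(1+r)^3
    = 32063.30935 + 35696.38217 + 39741.11613 + 499187.19037 = 606687.99802

€606688.00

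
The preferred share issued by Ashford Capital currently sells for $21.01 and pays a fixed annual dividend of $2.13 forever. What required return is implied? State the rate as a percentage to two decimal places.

10.14%

P = C/r ⇒ r = C/P = $2.13/$21.01 = 0.101380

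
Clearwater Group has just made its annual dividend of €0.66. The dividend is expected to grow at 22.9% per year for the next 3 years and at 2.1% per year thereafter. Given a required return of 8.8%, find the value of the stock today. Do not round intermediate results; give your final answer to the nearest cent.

D_1 = 0.81114
D_2 = 0.99689
D_3 = 1.22518
Terminal value at year 3: TV = D_3×(1+g_2)/(r−g_2) = 1.25091/0.067 = 18.67027
P_0 = D_1/(1+r)^1 + D_2/(1+r)^2 + D_3/(1+r)^3 + TV/(1+r)^3
    = 0.74553 + 0.84215 + 0.95129 + 14.49652 = 17.03550

€17.04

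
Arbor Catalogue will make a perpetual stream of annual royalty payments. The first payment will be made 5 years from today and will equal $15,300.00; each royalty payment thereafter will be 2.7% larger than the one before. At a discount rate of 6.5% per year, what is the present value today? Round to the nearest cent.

Value at end of year 4: C₁ / (r − g) = $15,300.00 / (0.065 − 0.027) = $402,631.5789
Discount to today: PV = $402,631.5789 / (1 + 0.065)^4 = $402,631.5789 / 1.286466 = $312,974.82

$312974.82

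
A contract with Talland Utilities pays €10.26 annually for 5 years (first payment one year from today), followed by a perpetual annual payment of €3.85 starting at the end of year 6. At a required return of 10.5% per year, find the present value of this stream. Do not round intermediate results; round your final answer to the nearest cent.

PV of 5-year annuity: €10.26 × [1 − (1+0.105)^−5] / 0.105 = 38.40173
Perpetuity value at year 5: €3.85 / 0.105 = 36.66667
PV of perpetuity: 36.66667 / (1+0.105)^5 = 22.25666
Total PV = 38.40173 + 22.25666 = 60.65839

€60.66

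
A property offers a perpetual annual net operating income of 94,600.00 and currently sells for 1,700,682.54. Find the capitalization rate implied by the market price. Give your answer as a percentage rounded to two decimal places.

5.56%

P = C/r ⇒ r = C/P = 94,600.00/1,700,682.54 = 0.055625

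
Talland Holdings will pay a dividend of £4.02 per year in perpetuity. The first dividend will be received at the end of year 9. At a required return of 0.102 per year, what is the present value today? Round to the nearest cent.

Value at end of year 8: C / r = £4.02 / 0.102 = £39.4118
Discount to today: PV = £39.4118 / (1 + 0.102)^8 = £39.4118 / 2.174967 = £18.12

£18.12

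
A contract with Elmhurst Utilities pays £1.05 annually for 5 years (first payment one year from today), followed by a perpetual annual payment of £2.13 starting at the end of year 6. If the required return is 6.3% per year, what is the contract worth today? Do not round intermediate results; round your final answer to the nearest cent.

£29.30

PV of 5-year annuity: £1.05 × [1 − (1+0.063)^−5] / 0.063 = 4.38712
Perpetuity value at year 5: £2.13 / 0.063 = 33.80952
PV of perpetuity: 33.80952 / (1+0.063)^5 = 24.90994
Total PV = 4.38712 + 24.90994 = 29.29706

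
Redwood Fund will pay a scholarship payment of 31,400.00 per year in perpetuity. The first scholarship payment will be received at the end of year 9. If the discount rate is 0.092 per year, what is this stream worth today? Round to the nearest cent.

Value at end of year 8: C / r = 31,400.00 / 0.092 = 341,304.3478
Discount to today: PV = 341,304.3478 / (1 + 0.092)^8 = 341,304.3478 / 2.022000 = 168,795.44

168795.44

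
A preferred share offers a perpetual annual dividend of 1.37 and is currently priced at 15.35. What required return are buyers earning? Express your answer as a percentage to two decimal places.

P = C/r ⇒ r = C/P = 1.37/15.35 = 0.089251

8.93%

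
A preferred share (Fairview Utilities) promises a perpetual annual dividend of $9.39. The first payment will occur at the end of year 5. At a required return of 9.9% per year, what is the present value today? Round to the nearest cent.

Value at end of year 4: C / r = $9.39 / 0.099 = $94.8485
Discount to today: PV = $94.8485 / (1 + 0.099)^4 = $94.8485 / 1.458783 = $65.02

$65.02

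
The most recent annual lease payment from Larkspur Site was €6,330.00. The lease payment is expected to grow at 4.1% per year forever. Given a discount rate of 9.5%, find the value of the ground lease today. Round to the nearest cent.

D₁ = D₀ × (1 + g) = €6,330.00 × 1.041 = €6,589.5300
Growing perpetuity: P = D₁ / (r − g) = €6,589.5300 / (0.095 − 0.041) = €122,028.33

€122028.33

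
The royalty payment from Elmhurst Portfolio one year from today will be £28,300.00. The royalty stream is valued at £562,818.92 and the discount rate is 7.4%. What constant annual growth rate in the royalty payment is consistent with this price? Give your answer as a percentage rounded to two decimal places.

P = D₁/(r−g) ⇒ g = r − D₁/P = 0.074 − £28,300.00/£562,818.92 = 0.023717

2.37%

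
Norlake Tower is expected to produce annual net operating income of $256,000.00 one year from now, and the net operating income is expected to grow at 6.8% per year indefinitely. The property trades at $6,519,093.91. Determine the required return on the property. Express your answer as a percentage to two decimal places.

P = D₁/(r − g) ⇒ r = D₁/P + g = $256,000.0000/$6,519,093.91 + 0.068 = 0.039269 + 0.068 = 0.107269

10.73%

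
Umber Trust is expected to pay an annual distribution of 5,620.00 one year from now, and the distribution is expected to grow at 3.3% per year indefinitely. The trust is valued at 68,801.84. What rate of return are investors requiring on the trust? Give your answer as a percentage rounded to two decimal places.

11.47%

P = D₁/(r − g) ⇒ r = D₁/P + g = 5,620.0000/68,801.84 + 0.033 = 0.081684 + 0.033 = 0.114684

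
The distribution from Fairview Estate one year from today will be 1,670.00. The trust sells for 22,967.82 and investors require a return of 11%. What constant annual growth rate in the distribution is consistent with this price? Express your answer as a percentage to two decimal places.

3.73%

P = D₁/(r−g) ⇒ g = r − D₁/P = 0.11 − 1,670.00/22,967.82 = 0.037290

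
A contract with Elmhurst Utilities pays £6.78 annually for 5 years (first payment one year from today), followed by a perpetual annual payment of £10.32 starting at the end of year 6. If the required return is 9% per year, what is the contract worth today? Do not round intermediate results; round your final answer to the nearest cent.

PV of 5-year annuity: £6.78 × [1 − (1+0.09)^−5] / 0.09 = 26.37184
Perpetuity value at year 5: £10.32 / 0.09 = 114.66667
PV of perpetuity: 114.66667 / (1+0.09)^5 = 74.52547
Total PV = 26.37184 + 74.52547 = 100.89730

£100.90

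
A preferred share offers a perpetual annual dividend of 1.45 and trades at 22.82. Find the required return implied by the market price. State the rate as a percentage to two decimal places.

6.35%

P = C/r ⇒ r = C/P = 1.45/22.82 = 0.063541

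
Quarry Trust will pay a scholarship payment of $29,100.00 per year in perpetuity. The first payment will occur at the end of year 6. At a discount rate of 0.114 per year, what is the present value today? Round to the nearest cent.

$148786.04

Value at end of year 5: C / r = $29,100.00 / 0.114 = $255,263.1579
Discount to today: PV = $255,263.1579 / (1 + 0.114)^5 = $255,263.1579 / 1.715639 = $148,786.04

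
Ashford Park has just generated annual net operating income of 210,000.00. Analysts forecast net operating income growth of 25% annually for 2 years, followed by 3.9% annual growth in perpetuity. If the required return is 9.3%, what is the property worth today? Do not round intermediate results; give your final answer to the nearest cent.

5799532.38

D_1 = 262500.00000
D_2 = 328125.00000
Terminal value at year 2: TV = D_2×(1+g_2)/(r−g_2) = 340921.87500/0.054 = 6313368.05556
P_0 = D_1/(1+r)^1 + D_2/(1+r)^2 + TV/(1+r)^2
    = 240164.68435 + 274662.26482 + 5284705.42859 = 5799532.37776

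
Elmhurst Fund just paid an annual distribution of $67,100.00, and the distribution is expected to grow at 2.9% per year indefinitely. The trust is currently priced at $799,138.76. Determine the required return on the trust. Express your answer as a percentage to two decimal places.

11.54%

D₁ = $67,100.00 × 1.029 = $69,045.9000
P = D₁/(r − g) ⇒ r = D₁/P + g = $69,045.9000/$799,138.76 + 0.029 = 0.086400 + 0.029 = 0.115400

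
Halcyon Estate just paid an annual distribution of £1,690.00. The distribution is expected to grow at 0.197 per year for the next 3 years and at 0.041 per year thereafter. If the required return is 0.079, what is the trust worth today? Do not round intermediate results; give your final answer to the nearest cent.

£69469.96

D_1 = 2022.93000
D_2 = 2421.44721
D_3 = 2898.47231
Terminal value at year 3: TV = D_3×(1+g_2)/(r−g_2) = 3017.30968/0.038 = 79402.88619
P_0 = D_1/(1+r)^1 + D_2/(1+r)^2 + D_3/(1+r)^3 + TV/(1+r)^3
    = 1874.81928 + 2079.85049 + 2307.30401 + 63207.98630 = 69469.96008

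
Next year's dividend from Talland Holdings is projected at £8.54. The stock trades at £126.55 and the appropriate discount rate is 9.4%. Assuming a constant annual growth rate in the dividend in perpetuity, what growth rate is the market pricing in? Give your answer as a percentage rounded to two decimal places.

P = D₁/(r−g) ⇒ g = r − D₁/P = 0.094 − £8.54/£126.55 = 0.026517

2.65%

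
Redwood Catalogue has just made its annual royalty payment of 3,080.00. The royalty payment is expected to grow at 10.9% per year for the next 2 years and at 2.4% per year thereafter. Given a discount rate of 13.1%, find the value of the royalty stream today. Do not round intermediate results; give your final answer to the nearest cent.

34321.75

D_1 = 3415.72000
D_2 = 3788.03348
Terminal value at year 2: TV = D_2×(1+g_2)/(r−g_2) = 3878.94628/0.107 = 36251.83443
P_0 = D_1/(1+r)^1 + D_2/(1+r)^2 + TV/(1+r)^2
    = 3020.08842 + 2961.34222 + 28340.32184 = 34321.75248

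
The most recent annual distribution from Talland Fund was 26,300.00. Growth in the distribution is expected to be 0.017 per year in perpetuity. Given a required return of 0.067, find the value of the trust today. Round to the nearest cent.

D₁ = D₀ × (1 + g) = 26,300.00 × 1.017 = 26,747.1000
Growing perpetuity: P = D₁ / (r − g) = 26,747.1000 / (0.067 − 0.017) = 534,942.00

534942.00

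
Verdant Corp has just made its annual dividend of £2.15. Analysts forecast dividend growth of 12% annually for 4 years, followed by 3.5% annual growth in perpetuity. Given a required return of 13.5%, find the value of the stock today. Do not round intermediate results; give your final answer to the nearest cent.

£29.42

D_1 = 2.40800
D_2 = 2.69696
D_3 = 3.02060
D_4 = 3.38307
Terminal value at year 4: TV = D_4×(1+g_2)/(r−g_2) = 3.50147/0.1 = 35.01474
P_0 = D_1/(1+r)^1 + D_2/(1+r)^2 + D_3/(1+r)^3 + D_4/(1+r)^4 + TV/(1+r)^4
    = 2.12159 + 2.09355 + 2.06588 + 2.03858 + 21.09927 = 29.41886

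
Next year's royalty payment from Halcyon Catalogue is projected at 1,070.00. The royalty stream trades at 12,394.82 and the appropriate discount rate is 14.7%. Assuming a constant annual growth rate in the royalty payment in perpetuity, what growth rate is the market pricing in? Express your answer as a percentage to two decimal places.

P = D₁/(r−g) ⇒ g = r − D₁/P = 0.147 − 1,070.00/12,394.82 = 0.060674

6.07%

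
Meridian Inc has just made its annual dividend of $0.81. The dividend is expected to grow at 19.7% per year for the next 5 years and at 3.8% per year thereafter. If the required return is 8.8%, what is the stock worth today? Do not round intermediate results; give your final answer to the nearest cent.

$32.55

D_1 = 0.96957
D_2 = 1.16058
D_3 = 1.38921
D_4 = 1.66288
D_5 = 1.99047
Terminal value at year 5: TV = D_5×(1+g_2)/(r−g_2) = 2.06611/0.05 = 41.32217
P_0 = D_1/(1+r)^1 + D_2/(1+r)^2 + D_3/(1+r)^3 + D_4/(1+r)^4 + D_5/(1+r)^5 + TV/(1+r)^5
    = 0.89115 + 0.98043 + 1.07865 + 1.18671 + 1.30560 + 27.10433 = 32.54687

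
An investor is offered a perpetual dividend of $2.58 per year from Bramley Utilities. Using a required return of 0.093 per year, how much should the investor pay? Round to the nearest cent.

Level perpetuity: PV = C / r = $2.58 / 0.093 = $27.74

$27.74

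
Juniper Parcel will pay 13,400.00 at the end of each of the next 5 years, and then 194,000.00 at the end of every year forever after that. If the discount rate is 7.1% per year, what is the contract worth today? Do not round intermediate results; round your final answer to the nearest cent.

PV of 5-year annuity: 13,400.00 × [1 − (1+0.071)^−5] / 0.071 = 54795.84822
Perpetuity value at year 5: 194,000.00 / 0.071 = 2732394.36620
PV of perpetuity: 2732394.36620 / (1+0.071)^5 = 1939081.33972
Total PV = 54795.84822 + 1939081.33972 = 1993877.18794

1993877.19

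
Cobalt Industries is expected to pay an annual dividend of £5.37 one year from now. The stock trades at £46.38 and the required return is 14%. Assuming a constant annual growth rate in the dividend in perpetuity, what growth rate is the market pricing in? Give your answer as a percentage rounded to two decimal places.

P = D₁/(r−g) ⇒ g = r − D₁/P = 0.14 − £5.37/£46.38 = 0.024217

2.42%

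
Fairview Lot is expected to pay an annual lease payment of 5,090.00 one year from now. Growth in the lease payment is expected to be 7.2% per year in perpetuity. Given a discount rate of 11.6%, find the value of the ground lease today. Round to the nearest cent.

Growing perpetuity: P = D₁ / (r − g) = 5,090.0000 / (0.116 − 0.072) = 115,681.82

115681.82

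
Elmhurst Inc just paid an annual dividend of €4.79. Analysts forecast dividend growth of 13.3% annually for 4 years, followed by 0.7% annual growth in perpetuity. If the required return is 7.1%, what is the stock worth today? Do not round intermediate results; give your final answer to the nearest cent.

€116.49

D_1 = 5.42707
D_2 = 6.14887
D_3 = 6.96667
D_4 = 7.89324
Terminal value at year 4: TV = D_4×(1+g_2)/(r−g_2) = 7.94849/0.064 = 124.19515
P_0 = D_1/(1+r)^1 + D_2/(1+r)^2 + D_3/(1+r)^3 + D_4/(1+r)^4 + TV/(1+r)^4
    = 5.06729 + 5.36064 + 5.67096 + 5.99925 + 94.39452 = 116.49266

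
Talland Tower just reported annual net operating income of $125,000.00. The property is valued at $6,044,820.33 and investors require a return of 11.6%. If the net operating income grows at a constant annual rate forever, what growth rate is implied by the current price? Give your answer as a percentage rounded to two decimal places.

P = D₀(1+g)/(r−g) ⇒ P(r−g) = D₀(1+g) ⇒ g(P+D₀) = P·r − D₀
g = (P·r − D₀)/(P + D₀) = ($6,044,820.33×0.116 − $125,000.00) / ($6,044,820.33 + $125,000.00) = 0.093390

9.34%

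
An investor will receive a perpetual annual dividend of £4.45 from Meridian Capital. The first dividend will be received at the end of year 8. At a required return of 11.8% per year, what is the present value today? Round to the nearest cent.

Value at end of year 7: C / r = £4.45 / 0.118 = £37.7119
Discount to today: PV = £37.7119 / (1 + 0.118)^7 = £37.7119 / 2.183195 = £17.27

£17.27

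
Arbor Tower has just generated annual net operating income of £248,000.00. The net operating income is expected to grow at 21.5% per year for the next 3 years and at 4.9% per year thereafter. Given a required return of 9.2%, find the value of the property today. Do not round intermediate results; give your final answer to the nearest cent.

£9257894.66

D_1 = 301320.00000
D_2 = 366103.80000
D_3 = 444816.11700
Terminal value at year 3: TV = D_3×(1+g_2)/(r−g_2) = 466612.10673/0.043 = 10851444.34263
P_0 = D_1/(1+r)^1 + D_2/(1+r)^2 + D_3/(1+r)^3 + TV/(1+r)^3
    = 275934.06593 + 307014.55138 + 341595.86074 + 8333350.18414 = 9257894.66220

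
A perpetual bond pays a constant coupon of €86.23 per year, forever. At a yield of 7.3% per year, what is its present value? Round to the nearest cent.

€1181.23

Level perpetuity: PV = C / r = €86.23 / 0.073 = €1,181.23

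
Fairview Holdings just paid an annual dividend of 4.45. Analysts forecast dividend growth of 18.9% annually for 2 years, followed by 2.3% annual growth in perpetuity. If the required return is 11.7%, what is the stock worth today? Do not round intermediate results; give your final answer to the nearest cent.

D_1 = 5.29105
D_2 = 6.29106
Terminal value at year 2: TV = D_2×(1+g_2)/(r−g_2) = 6.43575/0.094 = 68.46546
P_0 = D_1/(1+r)^1 + D_2/(1+r)^2 + TV/(1+r)^2
    = 4.73684 + 5.04217 + 54.87381 = 64.65282

64.65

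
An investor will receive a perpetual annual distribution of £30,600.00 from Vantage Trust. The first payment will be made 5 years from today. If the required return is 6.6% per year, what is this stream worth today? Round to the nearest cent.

£359044.83

Value at end of year 4: C / r = £30,600.00 / 0.066 = £463,636.3636
Discount to today: PV = £463,636.3636 / (1 + 0.066)^4 = £463,636.3636 / 1.291305 = £359,044.83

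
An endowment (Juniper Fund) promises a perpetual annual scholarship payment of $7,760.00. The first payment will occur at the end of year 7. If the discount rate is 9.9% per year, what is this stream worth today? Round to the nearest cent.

$44487.74

Value at end of year 6: C / r = $7,760.00 / 0.099 = $78,383.8384
Discount to today: PV = $78,383.8384 / (1 + 0.099)^6 = $78,383.8384 / 1.761920 = $44,487.74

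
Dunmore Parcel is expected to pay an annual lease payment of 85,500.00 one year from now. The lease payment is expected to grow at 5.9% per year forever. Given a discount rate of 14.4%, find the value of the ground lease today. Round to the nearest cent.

Growing perpetuity: P = D₁ / (r − g) = 85,500.0000 / (0.144 − 0.059) = 1,005,882.35

1005882.35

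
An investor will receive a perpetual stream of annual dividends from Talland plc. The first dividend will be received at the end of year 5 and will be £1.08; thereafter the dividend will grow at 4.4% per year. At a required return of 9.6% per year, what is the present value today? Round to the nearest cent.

£14.39

Value at end of year 4: C₁ / (r − g) = £1.08 / (0.096 − 0.044) = £20.7692
Discount to today: PV = £20.7692 / (1 + 0.096)^4 = £20.7692 / 1.442920 = £14.39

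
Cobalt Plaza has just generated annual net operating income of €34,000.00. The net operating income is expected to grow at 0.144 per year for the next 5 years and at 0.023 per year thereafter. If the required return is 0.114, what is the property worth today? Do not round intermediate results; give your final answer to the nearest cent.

€620770.76

D_1 = 38896.00000
D_2 = 44497.02400
D_3 = 50904.59546
D_4 = 58234.85720
D_5 = 66620.67664
Terminal value at year 5: TV = D_5×(1+g_2)/(r−g_2) = 68152.95220/0.091 = 748933.54067
P_0 = D_1/(1+r)^1 + D_2/(1+r)^2 + D_3/(1+r)^3 + D_4/(1+r)^4 + D_5/(1+r)^5 + TV/(1+r)^5
    = 34915.61939 + 35855.89639 + 36821.49504 + 37813.09724 + 38831.40327 + 436533.24774 = 620770.75907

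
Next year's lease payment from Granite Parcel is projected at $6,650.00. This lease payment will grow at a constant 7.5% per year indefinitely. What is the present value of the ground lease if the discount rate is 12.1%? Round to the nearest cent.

$144565.22

Growing perpetuity: P = D₁ / (r − g) = $6,650.0000 / (0.121 − 0.075) = $144,565.22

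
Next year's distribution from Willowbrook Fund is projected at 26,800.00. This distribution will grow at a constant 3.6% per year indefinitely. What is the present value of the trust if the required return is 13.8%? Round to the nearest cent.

Growing perpetuity: P = D₁ / (r − g) = 26,800.0000 / (0.138 − 0.036) = 262,745.10

262745.10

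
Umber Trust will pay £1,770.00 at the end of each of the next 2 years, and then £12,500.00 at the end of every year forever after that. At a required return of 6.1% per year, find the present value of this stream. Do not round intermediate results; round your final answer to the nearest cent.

PV of 2-year annuity: £1,770.00 × [1 − (1+0.061)^−2] / 0.061 = 3240.56316
Perpetuity value at year 2: £12,500.00 / 0.061 = 204918.03279
PV of perpetuity: 204918.03279 / (1+0.061)^2 = 182032.69974
Total PV = 3240.56316 + 182032.69974 = 185273.26290

£185273.26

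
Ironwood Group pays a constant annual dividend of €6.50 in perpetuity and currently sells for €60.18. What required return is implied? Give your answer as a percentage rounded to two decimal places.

P = C/r ⇒ r = C/P = €6.50/€60.18 = 0.108009

10.80%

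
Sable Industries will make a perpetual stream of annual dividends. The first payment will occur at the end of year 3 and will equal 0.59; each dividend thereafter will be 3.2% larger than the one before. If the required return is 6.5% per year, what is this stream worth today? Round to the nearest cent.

Value at end of year 2: C₁ / (r − g) = 0.59 / (0.065 − 0.032) = 17.8788
Discount to today: PV = 17.8788 / (1 + 0.065)^2 = 17.8788 / 1.134225 = 15.76

15.76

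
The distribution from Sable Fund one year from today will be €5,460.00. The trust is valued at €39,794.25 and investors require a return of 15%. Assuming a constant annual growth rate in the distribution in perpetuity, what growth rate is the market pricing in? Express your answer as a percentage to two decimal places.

1.28%

P = D₁/(r−g) ⇒ g = r − D₁/P = 0.15 − €5,460.00/€39,794.25 = 0.012794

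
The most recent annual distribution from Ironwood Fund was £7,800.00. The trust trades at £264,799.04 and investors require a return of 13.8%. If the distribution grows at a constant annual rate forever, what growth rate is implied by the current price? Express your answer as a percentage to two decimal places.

P = D₀(1+g)/(r−g) ⇒ P(r−g) = D₀(1+g) ⇒ g(P+D₀) = P·r − D₀
g = (P·r − D₀)/(P + D₀) = (£264,799.04×0.138 − £7,800.00) / (£264,799.04 + £7,800.00) = 0.105438

10.54%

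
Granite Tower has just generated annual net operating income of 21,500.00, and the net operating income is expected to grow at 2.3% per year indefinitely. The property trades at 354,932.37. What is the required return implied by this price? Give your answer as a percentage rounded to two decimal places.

D₁ = 21,500.00 × 1.023 = 21,994.5000
P = D₁/(r − g) ⇒ r = D₁/P + g = 21,994.5000/354,932.37 + 0.023 = 0.061968 + 0.023 = 0.084968

8.50%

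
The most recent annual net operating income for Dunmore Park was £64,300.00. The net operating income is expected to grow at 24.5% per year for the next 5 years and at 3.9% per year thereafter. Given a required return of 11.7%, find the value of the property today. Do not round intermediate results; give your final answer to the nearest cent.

D_1 = 80053.50000
D_2 = 99666.60750
D_3 = 124084.92634
D_4 = 154485.73329
D_5 = 192334.73795
Terminal value at year 5: TV = D_5×(1+g_2)/(r−g_2) = 199835.79273/0.078 = 2561997.34264
P_0 = D_1/(1+r)^1 + D_2/(1+r)^2 + D_3/(1+r)^3 + D_4/(1+r)^4 + D_5/(1+r)^5 + TV/(1+r)^5
    = 71668.30797 + 79880.96994 + 89034.74268 + 99237.47058 + 110609.35619 + 1473373.34725 = 1923804.19460

£1923804.19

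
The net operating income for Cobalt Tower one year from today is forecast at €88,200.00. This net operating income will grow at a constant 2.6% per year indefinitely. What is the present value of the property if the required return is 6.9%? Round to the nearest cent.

€2051162.79

Growing perpetuity: P = D₁ / (r − g) = €88,200.0000 / (0.069 − 0.026) = €2,051,162.79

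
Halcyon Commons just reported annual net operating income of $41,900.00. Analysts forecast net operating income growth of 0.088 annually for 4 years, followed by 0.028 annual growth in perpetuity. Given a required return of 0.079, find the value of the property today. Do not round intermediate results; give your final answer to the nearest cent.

D_1 = 45587.20000
D_2 = 49598.87360
D_3 = 53963.57448
D_4 = 58712.36903
Terminal value at year 4: TV = D_4×(1+g_2)/(r−g_2) = 60356.31536/0.051 = 1183457.16399
P_0 = D_1/(1+r)^1 + D_2/(1+r)^2 + D_3/(1+r)^3 + D_4/(1+r)^4 + TV/(1+r)^4
    = 42249.49027 + 42601.89566 + 42957.24048 + 43315.54925 + 873105.58090 = 1044229.75655

$1044229.76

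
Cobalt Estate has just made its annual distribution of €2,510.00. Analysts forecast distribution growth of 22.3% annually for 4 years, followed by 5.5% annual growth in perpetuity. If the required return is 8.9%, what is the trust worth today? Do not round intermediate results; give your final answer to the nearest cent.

€137424.03

D_1 = 3069.73000
D_2 = 3754.27979
D_3 = 4591.48418
D_4 = 5615.38516
Terminal value at year 4: TV = D_4×(1+g_2)/(r−g_2) = 5924.23134/0.034 = 174242.09822
P_0 = D_1/(1+r)^1 + D_2/(1+r)^2 + D_3/(1+r)^3 + D_4/(1+r)^4 + TV/(1+r)^4
    = 2818.85216 + 3165.70816 + 3555.24434 + 3992.71242 + 123891.51770 = 137424.03478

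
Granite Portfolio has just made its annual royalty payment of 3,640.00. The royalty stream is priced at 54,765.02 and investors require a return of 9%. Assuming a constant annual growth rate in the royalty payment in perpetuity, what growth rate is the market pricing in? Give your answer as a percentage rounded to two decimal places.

P = D₀(1+g)/(r−g) ⇒ P(r−g) = D₀(1+g) ⇒ g(P+D₀) = P·r − D₀
g = (P·r − D₀)/(P + D₀) = (54,765.02×0.09 − 3,640.00) / (54,765.02 + 3,640.00) = 0.022067

2.21%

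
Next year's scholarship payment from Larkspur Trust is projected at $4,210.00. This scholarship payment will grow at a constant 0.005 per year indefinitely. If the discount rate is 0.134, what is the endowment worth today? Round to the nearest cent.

$32635.66

Growing perpetuity: P = D₁ / (r − g) = $4,210.0000 / (0.134 − 0.005) = $32,635.66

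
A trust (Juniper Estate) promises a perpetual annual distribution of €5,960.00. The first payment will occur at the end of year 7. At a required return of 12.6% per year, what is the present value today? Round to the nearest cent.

€23208.41

Value at end of year 6: C / r = €5,960.00 / 0.126 = €47,301.5873
Discount to today: PV = €47,301.5873 / (1 + 0.126)^6 = €47,301.5873 / 2.038123 = €23,208.41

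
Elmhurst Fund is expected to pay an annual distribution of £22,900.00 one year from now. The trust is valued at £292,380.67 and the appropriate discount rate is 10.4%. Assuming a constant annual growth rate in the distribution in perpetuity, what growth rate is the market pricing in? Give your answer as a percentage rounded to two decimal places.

P = D₁/(r−g) ⇒ g = r − D₁/P = 0.104 − £22,900.00/£292,380.67 = 0.025677

2.57%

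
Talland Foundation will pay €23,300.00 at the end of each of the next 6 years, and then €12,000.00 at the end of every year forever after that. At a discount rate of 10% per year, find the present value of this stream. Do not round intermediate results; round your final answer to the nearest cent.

PV of 6-year annuity: €23,300.00 × [1 − (1+0.1)^−6] / 0.1 = 101477.57430
Perpetuity value at year 6: €12,000.00 / 0.1 = 120000.00000
PV of perpetuity: 120000.00000 / (1+0.1)^6 = 67736.87161
Total PV = 101477.57430 + 67736.87161 = 169214.44590

€169214.45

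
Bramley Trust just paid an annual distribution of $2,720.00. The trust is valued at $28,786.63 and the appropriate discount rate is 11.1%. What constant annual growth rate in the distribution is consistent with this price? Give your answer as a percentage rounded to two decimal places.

1.51%

P = D₀(1+g)/(r−g) ⇒ P(r−g) = D₀(1+g) ⇒ g(P+D₀) = P·r − D₀
g = (P·r − D₀)/(P + D₀) = ($28,786.63×0.111 − $2,720.00) / ($28,786.63 + $2,720.00) = 0.015086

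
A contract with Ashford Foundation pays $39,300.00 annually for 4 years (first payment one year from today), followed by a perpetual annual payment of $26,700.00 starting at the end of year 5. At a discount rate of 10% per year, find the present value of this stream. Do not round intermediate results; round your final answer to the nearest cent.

PV of 4-year annuity: $39,300.00 × [1 − (1+0.1)^−4] / 0.1 = 124575.71204
Perpetuity value at year 4: $26,700.00 / 0.1 = 267000.00000
PV of perpetuity: 267000.00000 / (1+0.1)^4 = 182364.59258
Total PV = 124575.71204 + 182364.59258 = 306940.30462

$306940.30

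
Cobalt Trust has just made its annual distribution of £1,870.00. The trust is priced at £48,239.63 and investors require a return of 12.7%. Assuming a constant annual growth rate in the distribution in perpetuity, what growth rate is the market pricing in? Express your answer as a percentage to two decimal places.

P = D₀(1+g)/(r−g) ⇒ P(r−g) = D₀(1+g) ⇒ g(P+D₀) = P·r − D₀
g = (P·r − D₀)/(P + D₀) = (£48,239.63×0.127 − £1,870.00) / (£48,239.63 + £1,870.00) = 0.084942

8.49%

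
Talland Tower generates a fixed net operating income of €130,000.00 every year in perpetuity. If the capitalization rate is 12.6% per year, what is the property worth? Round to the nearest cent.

€1031746.03

Level perpetuity: PV = C / r = €130,000.00 / 0.126 = €1,031,746.03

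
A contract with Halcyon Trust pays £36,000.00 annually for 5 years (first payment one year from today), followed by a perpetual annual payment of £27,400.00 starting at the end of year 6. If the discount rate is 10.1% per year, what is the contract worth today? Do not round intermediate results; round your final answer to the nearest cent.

£303804.78

PV of 5-year annuity: £36,000.00 × [1 − (1+0.101)^−5] / 0.101 = 136120.40751
Perpetuity value at year 5: £27,400.00 / 0.101 = 271287.12871
PV of perpetuity: 271287.12871 / (1+0.101)^5 = 167684.37411
Total PV = 136120.40751 + 167684.37411 = 303804.78162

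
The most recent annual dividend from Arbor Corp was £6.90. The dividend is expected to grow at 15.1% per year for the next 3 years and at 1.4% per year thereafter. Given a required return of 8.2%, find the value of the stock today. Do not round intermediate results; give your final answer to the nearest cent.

£147.31

D_1 = 7.94190
D_2 = 9.14113
D_3 = 10.52144
Terminal value at year 3: TV = D_3×(1+g_2)/(r−g_2) = 10.66874/0.068 = 156.89319
P_0 = D_1/(1+r)^1 + D_2/(1+r)^2 + D_3/(1+r)^3 + TV/(1+r)^3
    = 7.34002 + 7.80810 + 8.30603 + 123.85750 = 147.31165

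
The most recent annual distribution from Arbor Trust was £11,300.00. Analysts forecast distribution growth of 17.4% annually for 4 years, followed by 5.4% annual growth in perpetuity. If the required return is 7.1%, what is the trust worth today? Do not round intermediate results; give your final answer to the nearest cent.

D_1 = 13266.20000
D_2 = 15574.51880
D_3 = 18284.48507
D_4 = 21465.98547
Terminal value at year 4: TV = D_4×(1+g_2)/(r−g_2) = 22625.14869/0.017 = 1330891.09936
P_0 = D_1/(1+r)^1 + D_2/(1+r)^2 + D_3/(1+r)^3 + D_4/(1+r)^4 + TV/(1+r)^4
    = 12386.74136 + 13577.99660 + 14883.81700 + 16315.22051 + 1011543.67136 = 1068707.44683

£1068707.45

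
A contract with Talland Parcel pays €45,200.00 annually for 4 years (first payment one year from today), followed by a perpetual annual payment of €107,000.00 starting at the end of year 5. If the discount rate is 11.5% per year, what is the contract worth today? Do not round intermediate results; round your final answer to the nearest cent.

PV of 4-year annuity: €45,200.00 × [1 − (1+0.115)^−4] / 0.115 = 138746.54373
Perpetuity value at year 4: €107,000.00 / 0.115 = 930434.78261
PV of perpetuity: 930434.78261 / (1+0.115)^4 = 601986.10607
Total PV = 138746.54373 + 601986.10607 = 740732.64981

€740732.65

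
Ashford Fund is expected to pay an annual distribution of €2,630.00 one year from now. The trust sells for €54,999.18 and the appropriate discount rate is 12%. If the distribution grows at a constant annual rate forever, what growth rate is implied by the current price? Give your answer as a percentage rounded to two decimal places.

7.22%

P = D₁/(r−g) ⇒ g = r − D₁/P = 0.12 − €2,630.00/€54,999.18 = 0.072181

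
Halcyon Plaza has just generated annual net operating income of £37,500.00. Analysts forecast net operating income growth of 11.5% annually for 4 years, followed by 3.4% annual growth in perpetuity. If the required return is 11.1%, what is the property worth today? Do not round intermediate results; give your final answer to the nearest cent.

£662217.85

D_1 = 41812.50000
D_2 = 46620.93750
D_3 = 51982.34531
D_4 = 57960.31502
Terminal value at year 4: TV = D_4×(1+g_2)/(r−g_2) = 59930.96573/0.077 = 778324.23031
P_0 = D_1/(1+r)^1 + D_2/(1+r)^2 + D_3/(1+r)^3 + D_4/(1+r)^4 + TV/(1+r)^4
    = 37635.01350 + 37770.51310 + 37906.50055 + 38042.97760 + 510862.84200 = 662217.84674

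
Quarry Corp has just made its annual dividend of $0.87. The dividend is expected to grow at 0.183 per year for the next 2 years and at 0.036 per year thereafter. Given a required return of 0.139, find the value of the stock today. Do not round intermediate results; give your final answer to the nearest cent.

$11.28

D_1 = 1.02921
D_2 = 1.21756
Terminal value at year 2: TV = D_2×(1+g_2)/(r−g_2) = 1.26139/0.103 = 12.24648
P_0 = D_1/(1+r)^1 + D_2/(1+r)^2 + TV/(1+r)^2
    = 0.90361 + 0.93852 + 9.43982 = 11.28195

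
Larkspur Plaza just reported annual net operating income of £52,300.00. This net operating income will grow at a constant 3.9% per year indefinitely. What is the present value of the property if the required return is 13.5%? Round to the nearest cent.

£566038.54

D₁ = D₀ × (1 + g) = £52,300.00 × 1.039 = £54,339.7000
Growing perpetuity: P = D₁ / (r − g) = £54,339.7000 / (0.135 − 0.039) = £566,038.54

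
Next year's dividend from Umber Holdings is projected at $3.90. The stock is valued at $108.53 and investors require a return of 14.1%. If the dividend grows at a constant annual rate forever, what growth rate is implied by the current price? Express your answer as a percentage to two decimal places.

P = D₁/(r−g) ⇒ g = r − D₁/P = 0.141 − $3.90/$108.53 = 0.105065

10.51%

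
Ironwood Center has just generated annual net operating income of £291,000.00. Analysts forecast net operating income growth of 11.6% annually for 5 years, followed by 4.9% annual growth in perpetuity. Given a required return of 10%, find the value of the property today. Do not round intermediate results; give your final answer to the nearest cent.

D_1 = 324756.00000
D_2 = 362427.69600
D_3 = 404469.30874
D_4 = 451387.74855
D_5 = 503748.72738
Terminal value at year 5: TV = D_5×(1+g_2)/(r−g_2) = 528432.41502/0.051 = 10361419.90241
P_0 = D_1/(1+r)^1 + D_2/(1+r)^2 + D_3/(1+r)^3 + D_4/(1+r)^4 + D_5/(1+r)^5 + TV/(1+r)^5
    = 295232.72727 + 299527.02149 + 303883.77816 + 308303.90585 + 312788.32629 + 6433626.55457 = 7953362.31364

£7953362.31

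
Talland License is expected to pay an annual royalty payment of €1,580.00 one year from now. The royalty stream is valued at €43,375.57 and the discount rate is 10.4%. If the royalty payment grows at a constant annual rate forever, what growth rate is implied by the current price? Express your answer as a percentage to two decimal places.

P = D₁/(r−g) ⇒ g = r − D₁/P = 0.104 − €1,580.00/€43,375.57 = 0.067574

6.76%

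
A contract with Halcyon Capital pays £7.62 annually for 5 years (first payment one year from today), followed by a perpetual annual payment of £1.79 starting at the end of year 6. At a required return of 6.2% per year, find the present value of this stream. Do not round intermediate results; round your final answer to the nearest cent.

£53.30

PV of 5-year annuity: £7.62 × [1 − (1+0.062)^−5] / 0.062 = 31.92432
Perpetuity value at year 5: £1.79 / 0.062 = 28.87097
PV of perpetuity: 28.87097 / (1+0.062)^5 = 21.37168
Total PV = 31.92432 + 21.37168 = 53.29601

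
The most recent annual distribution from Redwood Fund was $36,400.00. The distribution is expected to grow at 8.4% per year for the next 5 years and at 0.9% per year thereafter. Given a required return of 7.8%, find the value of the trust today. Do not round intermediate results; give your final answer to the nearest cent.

D_1 = 39457.60000
D_2 = 42772.03840
D_3 = 46364.88963
D_4 = 50259.54035
D_5 = 54481.34174
Terminal value at year 5: TV = D_5×(1+g_2)/(r−g_2) = 54971.67382/0.069 = 796690.92492
P_0 = D_1/(1+r)^1 + D_2/(1+r)^2 + D_3/(1+r)^3 + D_4/(1+r)^4 + D_5/(1+r)^5 + TV/(1+r)^5
    = 36602.59740 + 36806.32243 + 37011.18137 + 37217.18053 + 37424.32624 + 547262.97362 = 732324.58160

$732324.58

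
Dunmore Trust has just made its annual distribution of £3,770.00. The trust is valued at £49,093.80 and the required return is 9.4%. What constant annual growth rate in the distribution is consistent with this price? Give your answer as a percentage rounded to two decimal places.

P = D₀(1+g)/(r−g) ⇒ P(r−g) = D₀(1+g) ⇒ g(P+D₀) = P·r − D₀
g = (P·r − D₀)/(P + D₀) = (£49,093.80×0.094 − £3,770.00) / (£49,093.80 + £3,770.00) = 0.015981

1.60%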